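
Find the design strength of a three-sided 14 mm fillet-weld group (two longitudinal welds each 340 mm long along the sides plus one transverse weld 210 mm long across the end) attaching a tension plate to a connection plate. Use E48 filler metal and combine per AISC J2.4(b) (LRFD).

E48XX → F_EXX = 480 MPa.
t_e = 0.707 × 14 = 9.898 mm.
R_nwl = 0.6 × 480 × 9.898 × 680 × 10⁻³ = 1938 kN (longitudinal, 2 welds).
R_nwt = 0.6 × 480 × 9.898 × 210 × 10⁻³ = 598.6 kN (transverse, base value).
(i) R_nwl + R_nwt = 2537 kN; (ii) 0.85 R_nwl + 1.5 R_nwt = 2546 kN.
R_n = max = 2546 kN [governs: (ii)]; φR_n = 1909 kN.

φR_n ≈ 1910 kN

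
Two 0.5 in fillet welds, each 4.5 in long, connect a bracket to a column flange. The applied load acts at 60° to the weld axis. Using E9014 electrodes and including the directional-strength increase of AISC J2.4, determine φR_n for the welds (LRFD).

E90XX → F_EXX = 90 ksi.
t_e = 0.707 × 0.5 = 0.3535 in; A_we = 0.3535 × 9 = 3.181 in².
Directional factor: 1.0 + 0.5 sin^1.5(60°) = 1.403.
F_nw = 0.6 × 90 × 1.403 = 75.76 ksi.
φR_n = 0.75 × 75.76 × 3.181 = 180.8 kip.

φR_n ≈ 181 kip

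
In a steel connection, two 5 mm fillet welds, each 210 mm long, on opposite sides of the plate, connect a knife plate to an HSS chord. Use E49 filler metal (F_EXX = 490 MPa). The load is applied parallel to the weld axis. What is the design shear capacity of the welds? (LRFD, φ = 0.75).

φR_n ≈ 327 kN

Effective throat t_e = 0.707 × 5 = 3.535 mm.
Total length L = 420 mm; A_we = 3.535 × 420 = 1485 mm².
F_nw = 0.6 F_EXX = 0.6 × 490 = 294 MPa.
φR_n = 0.75 × 294 × 1485 × 10⁻³ = 327.4 kN.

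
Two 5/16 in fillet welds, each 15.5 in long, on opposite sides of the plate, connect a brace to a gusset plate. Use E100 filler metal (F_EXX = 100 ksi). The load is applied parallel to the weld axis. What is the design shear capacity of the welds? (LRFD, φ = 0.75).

Effective throat t_e = 0.707 × 0.3125 = 0.2209 in.
Total length L = 31 in; A_we = 0.2209 × 31 = 6.849 in².
F_nw = 0.6 F_EXX = 0.6 × 100 = 60 ksi.
φR_n = 0.75 × 60 × 6.849 = 308.2 kips.

φR_n ≈ 308 kips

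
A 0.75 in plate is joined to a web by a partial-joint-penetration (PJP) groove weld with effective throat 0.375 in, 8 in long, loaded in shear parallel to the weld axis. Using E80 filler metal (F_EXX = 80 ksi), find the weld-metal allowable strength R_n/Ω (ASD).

R_n/Ω ≈ 72 kip

Effective throat (given) t_e = 0.375 in.
A_we = 0.375 × 8 = 3 in².
F_nw = 0.6 F_EXX = 48 ksi.
R_n/Ω = (48 × 3) / 2.0 = 72 kip.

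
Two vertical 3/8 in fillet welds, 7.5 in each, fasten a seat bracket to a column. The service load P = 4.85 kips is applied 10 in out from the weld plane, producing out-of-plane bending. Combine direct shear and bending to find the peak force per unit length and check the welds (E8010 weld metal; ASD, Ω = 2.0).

E80XX → F_EXX = 80 ksi.
L_w = 2 × 7.5 = 15 in; section modulus (unit throat) S = 2 × L²/6 = 18.75 in².
Direct shear f_v = P/L_w = 4.85/15 = 0.3233 kip/in.
Moment M = P × e = 4.85 × 10 = 48.5 kip·in; bending f_b = M/S = 2.587 kip/in.
f_max = √(f_v² + f_b²) = √(0.3233² + 2.587²) = 2.607 kip/in.
r_n/Ω = (1/2.0) × 0.6 × 80 × (0.707 × 0.375) = 6.363 kip/in → adequate.

f_max ≈ 2.61 kip/in; adequate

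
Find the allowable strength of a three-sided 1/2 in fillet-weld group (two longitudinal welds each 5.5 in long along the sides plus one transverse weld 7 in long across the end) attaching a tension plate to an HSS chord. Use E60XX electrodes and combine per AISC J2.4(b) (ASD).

R_n/Ω ≈ 126 kip

E60XX → F_EXX = 60 ksi.
t_e = 0.707 × 0.5 = 0.3535 in.
R_nwl = 0.6 × 60 × 0.3535 × 11 = 140 kip (longitudinal, 2 welds).
R_nwt = 0.6 × 60 × 0.3535 × 7 = 89.08 kip (transverse, base value).
(i) R_nwl + R_nwt = 229.1 kip; (ii) 0.85 R_nwl + 1.5 R_nwt = 252.6 kip.
R_n = max = 252.6 kip [governs: (ii)]; R_n/Ω = 126.3 kip.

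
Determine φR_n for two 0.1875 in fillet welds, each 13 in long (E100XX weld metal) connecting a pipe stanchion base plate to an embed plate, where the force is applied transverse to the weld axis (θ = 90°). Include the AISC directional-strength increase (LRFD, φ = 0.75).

φR_n ≈ 233 kip

E100XX → F_EXX = 100 ksi.
t_e = 0.707 × 0.1875 = 0.1326 in; A_we = 0.1326 × 26 = 3.447 in².
Directional factor: 1.0 + 0.5 sin^1.5(90°) = 1.5.
F_nw = 0.6 × 100 × 1.5 = 90 ksi.
φR_n = 0.75 × 90 × 3.447 = 232.6 kip.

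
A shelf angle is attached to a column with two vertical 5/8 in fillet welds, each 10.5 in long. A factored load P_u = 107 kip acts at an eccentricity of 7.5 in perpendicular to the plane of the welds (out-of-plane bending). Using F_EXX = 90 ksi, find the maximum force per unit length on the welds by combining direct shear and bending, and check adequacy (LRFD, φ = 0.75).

L_w = 2 × 10.5 = 21 in; section modulus (unit throat) S = 2 × L²/6 = 36.75 in².
Direct shear f_v = P/L_w = 107/21 = 5.095 kip/in.
Moment M = P × e = 107 × 7.5 = 802.5 kip·in; bending f_b = M/S = 21.84 kip/in.
f_max = √(f_v² + f_b²) = √(5.095² + 21.84²) = 22.42 kip/in.
φr_n = 0.75 × 0.6 × 90 × (0.707 × 0.625) = 17.9 kip/in → NOT adequate.

f_max ≈ 22.4 kip/in; NOT adequate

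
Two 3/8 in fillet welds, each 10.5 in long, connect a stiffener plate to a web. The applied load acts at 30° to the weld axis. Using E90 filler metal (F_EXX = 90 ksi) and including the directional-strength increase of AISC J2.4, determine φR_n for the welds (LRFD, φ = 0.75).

φR_n ≈ 265 kip

t_e = 0.707 × 0.375 = 0.2651 in; A_we = 0.2651 × 21 = 5.568 in².
Directional factor: 1.0 + 0.5 sin^1.5(30°) = 1.177.
F_nw = 0.6 × 90 × 1.177 = 63.55 ksi.
φR_n = 0.75 × 63.55 × 5.568 = 265.3 kip.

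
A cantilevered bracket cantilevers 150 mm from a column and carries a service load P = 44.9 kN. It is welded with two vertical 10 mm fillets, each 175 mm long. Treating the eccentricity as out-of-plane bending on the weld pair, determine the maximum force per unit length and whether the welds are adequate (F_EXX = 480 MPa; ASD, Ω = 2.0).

L_w = 2 × 175 = 350 mm; section modulus (unit throat) S = 2 × L²/6 = 10210 mm².
Direct shear f_v = P/L_w = 44.9×10³/350 = 128.3 N/mm.
Moment M = P × e = 44.9×10³ × 150 = 6735000 N·mm; bending f_b = M/S = 659.8 N/mm.
f_max = √(f_v² + f_b²) = √(128.3² + 659.8²) = 672.1 N/mm.
r_n/Ω = (1/2.0) × 0.6 × 480 × (0.707 × 10) = 1018 N/mm → adequate.

f_max ≈ 672 N/mm; adequate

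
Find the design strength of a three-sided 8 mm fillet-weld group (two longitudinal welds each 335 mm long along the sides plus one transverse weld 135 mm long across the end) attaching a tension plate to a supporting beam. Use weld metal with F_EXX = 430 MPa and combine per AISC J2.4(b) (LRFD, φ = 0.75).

t_e = 0.707 × 8 = 5.656 mm.
R_nwl = 0.6 × 430 × 5.656 × 670 × 10⁻³ = 977.7 kN (longitudinal, 2 welds).
R_nwt = 0.6 × 430 × 5.656 × 135 × 10⁻³ = 197 kN (transverse, base value).
(i) R_nwl + R_nwt = 1175 kN; (ii) 0.85 R_nwl + 1.5 R_nwt = 1127 kN.
R_n = max = 1175 kN [governs: (i)]; φR_n = 881 kN.

φR_n ≈ 881 kN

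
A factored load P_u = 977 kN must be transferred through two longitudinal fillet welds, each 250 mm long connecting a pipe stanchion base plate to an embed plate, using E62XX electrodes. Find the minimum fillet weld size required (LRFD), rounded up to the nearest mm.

E62XX → F_EXX = 620 MPa.
Total weld length L = 500 mm.
Required throat t_e = P_u / (φ × 0.6 F_EXX × L) = 977 / (0.75 × 0.6 × 620 × 500 × 10⁻³) = 7.004 mm.
Required leg w = t_e / 0.707 = 9.906 mm → use 10 mm.

w = 10 mm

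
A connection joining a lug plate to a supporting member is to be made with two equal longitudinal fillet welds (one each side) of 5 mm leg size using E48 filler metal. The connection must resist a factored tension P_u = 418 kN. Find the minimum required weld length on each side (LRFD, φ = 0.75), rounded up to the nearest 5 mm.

L = 275 mm on each side

E48XX → F_EXX = 480 MPa.
Throat t_e = 0.707 × 5 = 3.535 mm.
φr_n = 0.75 × 0.6 × 480 × 3.535 × 10⁻³ = 0.7636 kN/mm.
L_req = P_u / φr_n = 418 / 0.7636 = 547.4 mm total.
Per side: 547.4 / 2 = 273.7 mm.
Round up → use L = 275 mm on each side.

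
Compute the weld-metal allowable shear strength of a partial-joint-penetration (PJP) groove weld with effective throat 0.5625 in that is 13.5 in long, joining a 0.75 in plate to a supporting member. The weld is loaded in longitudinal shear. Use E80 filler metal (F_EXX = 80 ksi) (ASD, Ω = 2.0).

Effective throat (given) t_e = 0.5625 in.
A_we = 0.5625 × 13.5 = 7.594 in².
F_nw = 0.6 F_EXX = 48 ksi.
R_n/Ω = (48 × 7.594) / 2.0 = 182.2 kip.

R_n/Ω ≈ 182 kip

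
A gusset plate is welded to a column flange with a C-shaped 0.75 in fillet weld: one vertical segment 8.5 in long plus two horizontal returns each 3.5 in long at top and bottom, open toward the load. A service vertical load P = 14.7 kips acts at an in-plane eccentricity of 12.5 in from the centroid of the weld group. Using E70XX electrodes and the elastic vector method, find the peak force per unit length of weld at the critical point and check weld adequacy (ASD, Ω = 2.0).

f_max ≈ 5.28 kip/in; adequate

E70XX → F_EXX = 70 ksi.
Total weld length L_w = 15.5 in. Treat welds as unit-width lines.
Centroid: x̄ = 2×3.5×1.75 / 15.5 = 0.7903 in from the vertical weld.
Polar moment about centroid: J = I_x + I_y = [8.5³/12 + 2×3.5×4.25²] + [8.5×0.7903² + 2(3.5³/12 + 3.5×0.9597²)] = 196.5 in³.
Direct shear f_v = P/L_w = 14.7 / 15.5 = 0.9484 kip/in (vertical).
Torsion M = P·e = 14.7 × 12.5 = 183.75 kip·in.
Critical point at (x, y) = (2.71, 4.25) from centroid. f_tx = M·y/J = 3.974 kip/in; f_ty = M·x/J = 2.534 kip/in.
Resultant f_max = √[f_tx² + (f_v + f_ty)²] = √[3.974² + (0.9484 + 2.534)²] = 5.284 kip/in.
Capacity per unit length: r_n/Ω = (1/2.0) × 0.6 × 70 × (0.707 × 0.75) = 11.14 kip/in.
5.284 ≤ 11.14 → adequate.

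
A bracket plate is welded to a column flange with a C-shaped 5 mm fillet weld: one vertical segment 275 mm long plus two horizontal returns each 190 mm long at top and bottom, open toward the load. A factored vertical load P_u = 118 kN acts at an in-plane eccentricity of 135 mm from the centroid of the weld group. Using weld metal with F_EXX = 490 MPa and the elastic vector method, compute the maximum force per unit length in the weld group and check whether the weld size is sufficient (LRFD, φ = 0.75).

f_max ≈ 413 N/mm; adequate

Total weld length L_w = 655 mm. Treat welds as unit-width lines.
Centroid: x̄ = 2×190×95 / 655 = 55.11 mm from the vertical weld.
Polar moment about centroid: J = I_x + I_y = [275³/12 + 2×190×137.5²] + [275×55.11² + 2(190³/12 + 190×39.89²)] = 11500000 mm³.
Direct shear f_v = P/L_w = 118×10³ / 655 = 180.2 N/mm (vertical).
Torsion M = P·e = 118×10³ × 135 = 15930000 N·mm.
Critical point at (x, y) = (134.9, 137.5) from centroid. f_tx = M·y/J = 190.5 N/mm; f_ty = M·x/J = 186.8 N/mm.
Resultant f_max = √[f_tx² + (f_v + f_ty)²] = √[190.5² + (180.2 + 186.8)²] = 413.5 N/mm.
Capacity per unit length: φr_n = 0.75 × 0.6 × 490 × (0.707 × 5) = 779.5 N/mm.
413.5 ≤ 779.5 → adequate.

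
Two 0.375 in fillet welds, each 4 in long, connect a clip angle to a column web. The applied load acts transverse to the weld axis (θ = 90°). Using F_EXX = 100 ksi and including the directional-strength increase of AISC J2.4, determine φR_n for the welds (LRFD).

φR_n ≈ 143 kip

t_e = 0.707 × 0.375 = 0.2651 in; A_we = 0.2651 × 8 = 2.121 in².
Directional factor: 1.0 + 0.5 sin^1.5(90°) = 1.5.
F_nw = 0.6 × 100 × 1.5 = 90 ksi.
φR_n = 0.75 × 90 × 2.121 = 143.2 kip.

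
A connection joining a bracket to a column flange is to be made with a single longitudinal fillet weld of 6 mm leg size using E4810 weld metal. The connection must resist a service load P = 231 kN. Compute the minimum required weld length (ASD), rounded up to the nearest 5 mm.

L = 380 mm

E48XX → F_EXX = 480 MPa.
Throat t_e = 0.707 × 6 = 4.242 mm.
r_n/Ω = (0.6 × 480 × 4.242) / 2.0 = 610.8 N/mm = 0.6108 kN/mm.
L_req = P / (r_n/Ω) = 231 / 0.6108 = 378.2 mm total.
Round up → use L = 380 mm.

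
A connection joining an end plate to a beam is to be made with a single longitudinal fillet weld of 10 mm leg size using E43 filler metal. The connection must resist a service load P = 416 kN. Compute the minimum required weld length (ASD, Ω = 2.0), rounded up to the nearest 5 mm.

E43XX → F_EXX = 430 MPa.
Throat t_e = 0.707 × 10 = 7.07 mm.
r_n/Ω = (0.6 × 430 × 7.07) / 2.0 = 912 N/mm = 0.912 kN/mm.
L_req = P / (r_n/Ω) = 416 / 0.912 = 456.1 mm total.
Round up → use L = 460 mm.

L = 460 mm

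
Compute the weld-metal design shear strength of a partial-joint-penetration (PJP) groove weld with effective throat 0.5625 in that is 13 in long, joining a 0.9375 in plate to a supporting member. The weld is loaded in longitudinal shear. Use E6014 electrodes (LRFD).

φR_n ≈ 197 kip

E60XX → F_EXX = 60 ksi.
Effective throat (given) t_e = 0.5625 in.
A_we = 0.5625 × 13 = 7.312 in².
F_nw = 0.6 F_EXX = 36 ksi.
φR_n = 0.75 × 36 × 7.312 = 197.4 kip.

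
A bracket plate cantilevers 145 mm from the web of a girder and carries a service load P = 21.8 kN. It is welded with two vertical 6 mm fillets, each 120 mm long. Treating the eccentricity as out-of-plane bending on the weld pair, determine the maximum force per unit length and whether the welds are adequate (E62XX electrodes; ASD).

f_max ≈ 665 N/mm; adequate

E62XX → F_EXX = 620 MPa.
L_w = 2 × 120 = 240 mm; section modulus (unit throat) S = 2 × L²/6 = 4800 mm².
Direct shear f_v = P/L_w = 21.8×10³/240 = 90.83 N/mm.
Moment M = P × e = 21.8×10³ × 145 = 3161000 N·mm; bending f_b = M/S = 658.5 N/mm.
f_max = √(f_v² + f_b²) = √(90.83² + 658.5²) = 664.8 N/mm.
r_n/Ω = (1/2.0) × 0.6 × 620 × (0.707 × 6) = 789 N/mm → adequate.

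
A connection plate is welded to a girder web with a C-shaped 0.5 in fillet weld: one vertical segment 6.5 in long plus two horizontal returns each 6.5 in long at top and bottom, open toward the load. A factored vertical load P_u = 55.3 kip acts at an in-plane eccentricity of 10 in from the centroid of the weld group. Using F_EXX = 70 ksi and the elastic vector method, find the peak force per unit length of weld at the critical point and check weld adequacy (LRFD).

f_max ≈ 14.3 kip/in; NOT adequate

Total weld length L_w = 19.5 in. Treat welds as unit-width lines.
Centroid: x̄ = 2×6.5×3.25 / 19.5 = 2.167 in from the vertical weld.
Polar moment about centroid: J = I_x + I_y = [6.5³/12 + 2×6.5×3.25²] + [6.5×2.167² + 2(6.5³/12 + 6.5×1.083²)] = 251.7 in³.
Direct shear f_v = P/L_w = 55.3 / 19.5 = 2.836 kip/in (vertical).
Torsion M = P·e = 55.3 × 10 = 553 kip·in.
Critical point at (x, y) = (4.333, 3.25) from centroid. f_tx = M·y/J = 7.139 kip/in; f_ty = M·x/J = 9.519 kip/in.
Resultant f_max = √[f_tx² + (f_v + f_ty)²] = √[7.139² + (2.836 + 9.519)²] = 14.27 kip/in.
Capacity per unit length: φr_n = 0.75 × 0.6 × 70 × (0.707 × 0.5) = 11.14 kip/in.
14.27 > 11.14 → NOT adequate.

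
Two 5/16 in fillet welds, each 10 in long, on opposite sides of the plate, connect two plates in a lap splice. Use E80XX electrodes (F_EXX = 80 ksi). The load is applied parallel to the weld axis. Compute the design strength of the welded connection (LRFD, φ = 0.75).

Effective throat t_e = 0.707 × 0.3125 = 0.2209 in.
Total length L = 20 in; A_we = 0.2209 × 20 = 4.419 in².
F_nw = 0.6 F_EXX = 0.6 × 80 = 48 ksi.
φR_n = 0.75 × 48 × 4.419 = 159.1 kips.

φR_n ≈ 159 kips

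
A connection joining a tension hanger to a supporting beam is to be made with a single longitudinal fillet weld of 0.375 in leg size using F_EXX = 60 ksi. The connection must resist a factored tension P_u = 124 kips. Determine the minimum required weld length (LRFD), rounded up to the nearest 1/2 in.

L = 17.5 in

Throat t_e = 0.707 × 0.375 = 0.2651 in.
φr_n = 0.75 × 0.6 × 60 × 0.2651 = 7.158 kips/in.
L_req = P_u / φr_n = 124 / 7.158 = 17.32 in total.
Round up → use L = 17.5 in.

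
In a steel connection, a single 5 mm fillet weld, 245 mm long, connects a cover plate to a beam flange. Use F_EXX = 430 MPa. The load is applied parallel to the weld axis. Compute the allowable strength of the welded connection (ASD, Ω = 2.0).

R_n/Ω ≈ 112 kN

Effective throat t_e = 0.707 × 5 = 3.535 mm.
Total length L = 245 mm; A_we = 3.535 × 245 = 866.1 mm².
F_nw = 0.6 F_EXX = 0.6 × 430 = 258 MPa.
R_n = 258 × 866.1 × 10⁻³ = 223.4 kN; R_n/Ω = 223.4/2.0 = 111.7 kN.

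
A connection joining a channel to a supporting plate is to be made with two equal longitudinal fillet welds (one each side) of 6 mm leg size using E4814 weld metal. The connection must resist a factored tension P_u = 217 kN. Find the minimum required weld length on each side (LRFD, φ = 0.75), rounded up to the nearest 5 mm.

L = 120 mm on each side

E48XX → F_EXX = 480 MPa.
Throat t_e = 0.707 × 6 = 4.242 mm.
φr_n = 0.75 × 0.6 × 480 × 4.242 × 10⁻³ = 0.9163 kN/mm.
L_req = P_u / φr_n = 217 / 0.9163 = 236.8 mm total.
Per side: 236.8 / 2 = 118.4 mm.
Round up → use L = 120 mm on each side.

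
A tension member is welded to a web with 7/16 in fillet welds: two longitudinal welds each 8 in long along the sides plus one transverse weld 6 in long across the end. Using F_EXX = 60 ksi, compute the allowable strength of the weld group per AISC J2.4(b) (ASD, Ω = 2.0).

R_n/Ω ≈ 126 kips

t_e = 0.707 × 0.4375 = 0.3093 in.
R_nwl = 0.6 × 60 × 0.3093 × 16 = 178.2 kips (longitudinal, 2 welds).
R_nwt = 0.6 × 60 × 0.3093 × 6 = 66.81 kips (transverse, base value).
(i) R_nwl + R_nwt = 245 kips; (ii) 0.85 R_nwl + 1.5 R_nwt = 251.7 kips.
R_n = max = 251.7 kips [governs: (ii)]; R_n/Ω = 125.8 kips.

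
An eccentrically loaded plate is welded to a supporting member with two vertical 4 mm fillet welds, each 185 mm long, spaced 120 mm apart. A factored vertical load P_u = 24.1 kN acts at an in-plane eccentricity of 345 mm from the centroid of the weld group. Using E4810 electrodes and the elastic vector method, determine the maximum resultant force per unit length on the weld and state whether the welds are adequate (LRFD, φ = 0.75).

E48XX → F_EXX = 480 MPa.
Total weld length L_w = 370 mm. Treat welds as unit-width lines.
Polar moment about centroid: J = 2[d³/12 + d(b/2)²] = 2[185³/12 + 185×60²] = 2387000 mm³.
Direct shear f_v = P/L_w = 24.1×10³ / 370 = 65.14 N/mm (vertical).
Torsion M = P·e = 24.1×10³ × 345 = 8314500 N·mm.
Critical point at (x, y) = (60, 92.5) from centroid. f_tx = M·y/J = 322.2 N/mm; f_ty = M·x/J = 209 N/mm.
Resultant f_max = √[f_tx² + (f_v + f_ty)²] = √[322.2² + (65.14 + 209)²] = 423 N/mm.
Capacity per unit length: φr_n = 0.75 × 0.6 × 480 × (0.707 × 4) = 610.8 N/mm.
423 ≤ 610.8 → adequate.

f_max ≈ 423 N/mm; adequate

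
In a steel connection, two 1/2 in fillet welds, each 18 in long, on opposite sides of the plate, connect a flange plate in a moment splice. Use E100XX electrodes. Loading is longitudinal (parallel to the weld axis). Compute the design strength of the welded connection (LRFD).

φR_n ≈ 573 kips

E100XX → F_EXX = 100 ksi.
Effective throat t_e = 0.707 × 0.5 = 0.3535 in.
Total length L = 36 in; A_we = 0.3535 × 36 = 12.73 in².
F_nw = 0.6 F_EXX = 0.6 × 100 = 60 ksi.
φR_n = 0.75 × 60 × 12.73 = 572.7 kips.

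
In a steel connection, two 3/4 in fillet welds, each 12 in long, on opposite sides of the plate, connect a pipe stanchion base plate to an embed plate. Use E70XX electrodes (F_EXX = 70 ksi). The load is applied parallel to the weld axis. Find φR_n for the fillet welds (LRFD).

φR_n ≈ 401 kips

Effective throat t_e = 0.707 × 0.75 = 0.5302 in.
Total length L = 24 in; A_we = 0.5302 × 24 = 12.73 in².
F_nw = 0.6 F_EXX = 0.6 × 70 = 42 ksi.
φR_n = 0.75 × 42 × 12.73 = 400.9 kips.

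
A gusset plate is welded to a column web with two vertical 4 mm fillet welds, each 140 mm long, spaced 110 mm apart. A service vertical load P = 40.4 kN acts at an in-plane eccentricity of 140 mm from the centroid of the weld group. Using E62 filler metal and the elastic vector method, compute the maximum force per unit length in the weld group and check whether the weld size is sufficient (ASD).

E62XX → F_EXX = 620 MPa.
Total weld length L_w = 280 mm. Treat welds as unit-width lines.
Polar moment about centroid: J = 2[d³/12 + d(b/2)²] = 2[140³/12 + 140×55²] = 1304000 mm³.
Direct shear f_v = P/L_w = 40.4×10³ / 280 = 144.3 N/mm (vertical).
Torsion M = P·e = 40.4×10³ × 140 = 5656000 N·mm.
Critical point at (x, y) = (55, 70) from centroid. f_tx = M·y/J = 303.5 N/mm; f_ty = M·x/J = 238.5 N/mm.
Resultant f_max = √[f_tx² + (f_v + f_ty)²] = √[303.5² + (144.3 + 238.5)²] = 488.5 N/mm.
Capacity per unit length: r_n/Ω = (1/2.0) × 0.6 × 620 × (0.707 × 4) = 526 N/mm.
488.5 ≤ 526 → adequate.

f_max ≈ 489 N/mm; adequate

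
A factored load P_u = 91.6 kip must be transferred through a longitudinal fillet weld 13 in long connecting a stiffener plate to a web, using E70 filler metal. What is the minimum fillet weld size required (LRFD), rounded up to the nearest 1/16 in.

w = 3/8 in

E70XX → F_EXX = 70 ksi.
Total weld length L = 13 in.
Required throat t_e = P_u / (φ × 0.6 F_EXX × L) = 91.6 / (0.75 × 0.6 × 70 × 13) = 0.2237 in.
Required leg w = t_e / 0.707 = 0.3164 in → use 3/8 in.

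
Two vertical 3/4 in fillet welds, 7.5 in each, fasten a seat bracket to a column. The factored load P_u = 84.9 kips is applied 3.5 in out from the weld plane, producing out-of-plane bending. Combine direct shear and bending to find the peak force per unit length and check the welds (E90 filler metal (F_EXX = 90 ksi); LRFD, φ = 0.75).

L_w = 2 × 7.5 = 15 in; section modulus (unit throat) S = 2 × L²/6 = 18.75 in².
Direct shear f_v = P/L_w = 84.9/15 = 5.66 kip/in.
Moment M = P × e = 84.9 × 3.5 = 297.15 kip·in; bending f_b = M/S = 15.85 kip/in.
f_max = √(f_v² + f_b²) = √(5.66² + 15.85²) = 16.83 kip/in.
φr_n = 0.75 × 0.6 × 90 × (0.707 × 0.75) = 21.48 kip/in → adequate.

f_max ≈ 16.8 kip/in; adequate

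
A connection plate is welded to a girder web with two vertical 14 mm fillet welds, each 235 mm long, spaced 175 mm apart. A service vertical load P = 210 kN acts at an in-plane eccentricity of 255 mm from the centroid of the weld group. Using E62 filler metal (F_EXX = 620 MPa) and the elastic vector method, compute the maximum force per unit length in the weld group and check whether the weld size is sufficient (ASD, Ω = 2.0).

Total weld length L_w = 470 mm. Treat welds as unit-width lines.
Polar moment about centroid: J = 2[d³/12 + d(b/2)²] = 2[235³/12 + 235×87.5²] = 5761000 mm³.
Direct shear f_v = P/L_w = 210×10³ / 470 = 446.8 N/mm (vertical).
Torsion M = P·e = 210×10³ × 255 = 53550000 N·mm.
Critical point at (x, y) = (87.5, 117.5) from centroid. f_tx = M·y/J = 1092 N/mm; f_ty = M·x/J = 813.3 N/mm.
Resultant f_max = √[f_tx² + (f_v + f_ty)²] = √[1092² + (446.8 + 813.3)²] = 1667 N/mm.
Capacity per unit length: r_n/Ω = (1/2.0) × 0.6 × 620 × (0.707 × 14) = 1841 N/mm.
1667 ≤ 1841 → adequate.

f_max ≈ 1670 N/mm; adequate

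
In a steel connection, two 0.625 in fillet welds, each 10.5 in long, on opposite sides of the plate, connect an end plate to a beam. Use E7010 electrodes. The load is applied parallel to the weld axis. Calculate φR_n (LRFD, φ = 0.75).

φR_n ≈ 292 kips

E70XX → F_EXX = 70 ksi.
Effective throat t_e = 0.707 × 0.625 = 0.4419 in.
Total length L = 21 in; A_we = 0.4419 × 21 = 9.279 in².
F_nw = 0.6 F_EXX = 0.6 × 70 = 42 ksi.
φR_n = 0.75 × 42 × 9.279 = 292.3 kips.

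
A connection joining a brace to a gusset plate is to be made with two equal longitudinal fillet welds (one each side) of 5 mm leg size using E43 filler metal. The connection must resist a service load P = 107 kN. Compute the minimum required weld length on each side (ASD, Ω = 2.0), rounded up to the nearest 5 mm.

L = 120 mm on each side

E43XX → F_EXX = 430 MPa.
Throat t_e = 0.707 × 5 = 3.535 mm.
r_n/Ω = (0.6 × 430 × 3.535) / 2.0 = 456 N/mm = 0.456 kN/mm.
L_req = P / (r_n/Ω) = 107 / 0.456 = 234.6 mm total.
Per side: 234.6 / 2 = 117.3 mm.
Round up → use L = 120 mm on each side.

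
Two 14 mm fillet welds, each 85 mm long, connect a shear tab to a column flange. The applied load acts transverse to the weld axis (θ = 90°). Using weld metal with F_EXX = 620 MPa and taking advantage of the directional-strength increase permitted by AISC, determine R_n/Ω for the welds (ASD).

R_n/Ω ≈ 469 kN

t_e = 0.707 × 14 = 9.898 mm; A_we = 9.898 × 170 = 1683 mm².
Directional factor: 1.0 + 0.5 sin^1.5(90°) = 1.5.
F_nw = 0.6 × 620 × 1.5 = 558 MPa.
R_n/Ω = (558 × 1683) / 2.0 × 10⁻³ = 469.5 kN.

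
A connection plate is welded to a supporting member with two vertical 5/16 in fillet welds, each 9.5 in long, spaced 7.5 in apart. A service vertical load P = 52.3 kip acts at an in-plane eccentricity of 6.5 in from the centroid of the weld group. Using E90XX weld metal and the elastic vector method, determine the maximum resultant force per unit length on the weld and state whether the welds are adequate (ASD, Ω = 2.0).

E90XX → F_EXX = 90 ksi.
Total weld length L_w = 19 in. Treat welds as unit-width lines.
Polar moment about centroid: J = 2[d³/12 + d(b/2)²] = 2[9.5³/12 + 9.5×3.75²] = 410.1 in³.
Direct shear f_v = P/L_w = 52.3 / 19 = 2.753 kip/in (vertical).
Torsion M = P·e = 52.3 × 6.5 = 339.95 kip·in.
Critical point at (x, y) = (3.75, 4.75) from centroid. f_tx = M·y/J = 3.938 kip/in; f_ty = M·x/J = 3.109 kip/in.
Resultant f_max = √[f_tx² + (f_v + f_ty)²] = √[3.938² + (2.753 + 3.109)²] = 7.061 kip/in.
Capacity per unit length: r_n/Ω = (1/2.0) × 0.6 × 90 × (0.707 × 0.3125) = 5.965 kip/in.
7.061 > 5.965 → NOT adequate.

f_max ≈ 7.06 kip/in; NOT adequate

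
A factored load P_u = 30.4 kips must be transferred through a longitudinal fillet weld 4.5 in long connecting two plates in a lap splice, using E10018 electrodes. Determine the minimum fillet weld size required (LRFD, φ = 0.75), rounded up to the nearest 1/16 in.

E100XX → F_EXX = 100 ksi.
Total weld length L = 4.5 in.
Required throat t_e = P_u / (φ × 0.6 F_EXX × L) = 30.4 / (0.75 × 0.6 × 100 × 4.5) = 0.1501 in.
Required leg w = t_e / 0.707 = 0.2123 in → use 1/4 in.

w = 1/4 in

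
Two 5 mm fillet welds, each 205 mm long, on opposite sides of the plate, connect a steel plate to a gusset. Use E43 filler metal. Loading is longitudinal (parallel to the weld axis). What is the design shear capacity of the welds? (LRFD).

φR_n ≈ 280 kN

E43XX → F_EXX = 430 MPa.
Effective throat t_e = 0.707 × 5 = 3.535 mm.
Total length L = 410 mm; A_we = 3.535 × 410 = 1449 mm².
F_nw = 0.6 F_EXX = 0.6 × 430 = 258 MPa.
φR_n = 0.75 × 258 × 1449 × 10⁻³ = 280.4 kN.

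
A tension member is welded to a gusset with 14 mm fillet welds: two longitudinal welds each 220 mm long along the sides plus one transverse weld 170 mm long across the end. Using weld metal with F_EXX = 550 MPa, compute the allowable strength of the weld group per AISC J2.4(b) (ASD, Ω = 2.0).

R_n/Ω ≈ 1030 kN

t_e = 0.707 × 14 = 9.898 mm.
R_nwl = 0.6 × 550 × 9.898 × 440 × 10⁻³ = 1437 kN (longitudinal, 2 welds).
R_nwt = 0.6 × 550 × 9.898 × 170 × 10⁻³ = 555.3 kN (transverse, base value).
(i) R_nwl + R_nwt = 1992 kN; (ii) 0.85 R_nwl + 1.5 R_nwt = 2055 kN.
R_n = max = 2055 kN [governs: (ii)]; R_n/Ω = 1027 kN.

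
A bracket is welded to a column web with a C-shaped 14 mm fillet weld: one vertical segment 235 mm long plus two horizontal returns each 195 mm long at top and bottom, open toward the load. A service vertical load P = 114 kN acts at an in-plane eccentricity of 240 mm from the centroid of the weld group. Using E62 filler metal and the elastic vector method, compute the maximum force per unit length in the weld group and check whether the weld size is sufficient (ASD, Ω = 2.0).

E62XX → F_EXX = 620 MPa.
Total weld length L_w = 625 mm. Treat welds as unit-width lines.
Centroid: x̄ = 2×195×97.5 / 625 = 60.84 mm from the vertical weld.
Polar moment about centroid: J = I_x + I_y = [235³/12 + 2×195×117.5²] + [235×60.84² + 2(195³/12 + 195×36.66²)] = 9096000 mm³.
Direct shear f_v = P/L_w = 114×10³ / 625 = 182.4 N/mm (vertical).
Torsion M = P·e = 114×10³ × 240 = 27360000 N·mm.
Critical point at (x, y) = (134.2, 117.5) from centroid. f_tx = M·y/J = 353.4 N/mm; f_ty = M·x/J = 403.6 N/mm.
Resultant f_max = √[f_tx² + (f_v + f_ty)²] = √[353.4² + (182.4 + 403.6)²] = 684.3 N/mm.
Capacity per unit length: r_n/Ω = (1/2.0) × 0.6 × 620 × (0.707 × 14) = 1841 N/mm.
684.3 ≤ 1841 → adequate.

f_max ≈ 684 N/mm; adequate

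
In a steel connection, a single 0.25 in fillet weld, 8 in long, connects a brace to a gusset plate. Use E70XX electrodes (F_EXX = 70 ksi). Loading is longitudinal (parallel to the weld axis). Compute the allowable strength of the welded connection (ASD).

Effective throat t_e = 0.707 × 0.25 = 0.1767 in.
Total length L = 8 in; A_we = 0.1767 × 8 = 1.414 in².
F_nw = 0.6 F_EXX = 0.6 × 70 = 42 ksi.
R_n = 42 × 1.414 = 59.39 kips; R_n/Ω = 59.39/2.0 = 29.69 kips.

R_n/Ω ≈ 29.7 kips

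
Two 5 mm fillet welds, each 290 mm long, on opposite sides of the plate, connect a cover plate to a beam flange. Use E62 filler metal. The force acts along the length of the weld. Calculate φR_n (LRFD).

φR_n ≈ 572 kN

E62XX → F_EXX = 620 MPa.
Effective throat t_e = 0.707 × 5 = 3.535 mm.
Total length L = 580 mm; A_we = 3.535 × 580 = 2050 mm².
F_nw = 0.6 F_EXX = 0.6 × 620 = 372 MPa.
φR_n = 0.75 × 372 × 2050 × 10⁻³ = 572 kN.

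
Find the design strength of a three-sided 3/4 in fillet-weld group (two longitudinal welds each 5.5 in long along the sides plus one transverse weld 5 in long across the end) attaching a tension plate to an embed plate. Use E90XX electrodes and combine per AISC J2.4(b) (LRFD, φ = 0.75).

E90XX → F_EXX = 90 ksi.
t_e = 0.707 × 0.75 = 0.5302 in.
R_nwl = 0.6 × 90 × 0.5302 × 11 = 315 kips (longitudinal, 2 welds).
R_nwt = 0.6 × 90 × 0.5302 × 5 = 143.2 kips (transverse, base value).
(i) R_nwl + R_nwt = 458.1 kips; (ii) 0.85 R_nwl + 1.5 R_nwt = 482.5 kips.
R_n = max = 482.5 kips [governs: (ii)]; φR_n = 361.9 kips.

φR_n ≈ 362 kips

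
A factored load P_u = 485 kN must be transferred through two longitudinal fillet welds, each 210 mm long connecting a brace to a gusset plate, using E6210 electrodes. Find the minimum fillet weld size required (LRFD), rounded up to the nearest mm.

E62XX → F_EXX = 620 MPa.
Total weld length L = 420 mm.
Required throat t_e = P_u / (φ × 0.6 F_EXX × L) = 485 / (0.75 × 0.6 × 620 × 420 × 10⁻³) = 4.139 mm.
Required leg w = t_e / 0.707 = 5.854 mm → use 6 mm.

w = 6 mm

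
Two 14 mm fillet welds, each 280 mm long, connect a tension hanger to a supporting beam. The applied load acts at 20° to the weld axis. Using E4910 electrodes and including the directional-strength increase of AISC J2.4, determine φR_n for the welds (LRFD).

E49XX → F_EXX = 490 MPa.
t_e = 0.707 × 14 = 9.898 mm; A_we = 9.898 × 560 = 5543 mm².
Directional factor: 1.0 + 0.5 sin^1.5(20°) = 1.1.
F_nw = 0.6 × 490 × 1.1 = 323.4 MPa.
φR_n = 0.75 × 323.4 × 5543 × 10⁻³ = 1344 kN.

φR_n ≈ 1340 kN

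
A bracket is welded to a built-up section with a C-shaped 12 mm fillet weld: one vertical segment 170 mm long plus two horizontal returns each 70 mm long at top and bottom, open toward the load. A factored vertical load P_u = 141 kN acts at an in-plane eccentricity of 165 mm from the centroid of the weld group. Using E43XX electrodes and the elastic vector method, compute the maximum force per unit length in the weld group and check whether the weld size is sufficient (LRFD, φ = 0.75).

f_max ≈ 1780 N/mm; NOT adequate

E43XX → F_EXX = 430 MPa.
Total weld length L_w = 310 mm. Treat welds as unit-width lines.
Centroid: x̄ = 2×70×35 / 310 = 15.81 mm from the vertical weld.
Polar moment about centroid: J = I_x + I_y = [170³/12 + 2×70×85²] + [170×15.81² + 2(70³/12 + 70×19.19²)] = 1572000 mm³.
Direct shear f_v = P/L_w = 141×10³ / 310 = 454.8 N/mm (vertical).
Torsion M = P·e = 141×10³ × 165 = 23265000 N·mm.
Critical point at (x, y) = (54.19, 85) from centroid. f_tx = M·y/J = 1258 N/mm; f_ty = M·x/J = 802 N/mm.
Resultant f_max = √[f_tx² + (f_v + f_ty)²] = √[1258² + (454.8 + 802)²] = 1778 N/mm.
Capacity per unit length: φr_n = 0.75 × 0.6 × 430 × (0.707 × 12) = 1642 N/mm.
1778 > 1642 → NOT adequate.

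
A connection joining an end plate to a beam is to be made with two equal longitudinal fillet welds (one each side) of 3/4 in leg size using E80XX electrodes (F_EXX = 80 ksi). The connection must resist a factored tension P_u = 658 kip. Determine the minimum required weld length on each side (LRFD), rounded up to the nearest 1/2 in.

L = 17.5 in on each side

Throat t_e = 0.707 × 0.75 = 0.5302 in.
φr_n = 0.75 × 0.6 × 80 × 0.5302 = 19.09 kip/in.
L_req = P_u / φr_n = 658 / 19.09 = 34.47 in total.
Per side: 34.47 / 2 = 17.24 in.
Round up → use L = 17.5 in on each side.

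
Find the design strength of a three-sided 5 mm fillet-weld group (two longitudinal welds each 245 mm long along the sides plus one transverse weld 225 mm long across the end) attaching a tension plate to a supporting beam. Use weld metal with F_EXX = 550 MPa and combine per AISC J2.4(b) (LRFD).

φR_n ≈ 660 kN

t_e = 0.707 × 5 = 3.535 mm.
R_nwl = 0.6 × 550 × 3.535 × 490 × 10⁻³ = 571.6 kN (longitudinal, 2 welds).
R_nwt = 0.6 × 550 × 3.535 × 225 × 10⁻³ = 262.5 kN (transverse, base value).
(i) R_nwl + R_nwt = 834.1 kN; (ii) 0.85 R_nwl + 1.5 R_nwt = 879.6 kN.
R_n = max = 879.6 kN [governs: (ii)]; φR_n = 659.7 kN.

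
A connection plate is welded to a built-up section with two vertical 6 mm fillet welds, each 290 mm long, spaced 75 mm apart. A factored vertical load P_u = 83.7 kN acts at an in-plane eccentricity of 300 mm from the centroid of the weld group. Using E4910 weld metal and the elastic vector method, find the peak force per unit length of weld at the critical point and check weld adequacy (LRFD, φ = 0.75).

E49XX → F_EXX = 490 MPa.
Total weld length L_w = 580 mm. Treat welds as unit-width lines.
Polar moment about centroid: J = 2[d³/12 + d(b/2)²] = 2[290³/12 + 290×37.5²] = 4880000 mm³.
Direct shear f_v = P/L_w = 83.7×10³ / 580 = 144.3 N/mm (vertical).
Torsion M = P·e = 83.7×10³ × 300 = 25110000 N·mm.
Critical point at (x, y) = (37.5, 145) from centroid. f_tx = M·y/J = 746 N/mm; f_ty = M·x/J = 192.9 N/mm.
Resultant f_max = √[f_tx² + (f_v + f_ty)²] = √[746² + (144.3 + 192.9)²] = 818.7 N/mm.
Capacity per unit length: φr_n = 0.75 × 0.6 × 490 × (0.707 × 6) = 935.4 N/mm.
818.7 ≤ 935.4 → adequate.

f_max ≈ 819 N/mm; adequate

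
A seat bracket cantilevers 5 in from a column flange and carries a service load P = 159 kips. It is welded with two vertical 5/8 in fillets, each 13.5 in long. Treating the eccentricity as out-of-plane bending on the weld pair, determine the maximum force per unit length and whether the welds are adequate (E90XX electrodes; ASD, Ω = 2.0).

E90XX → F_EXX = 90 ksi.
L_w = 2 × 13.5 = 27 in; section modulus (unit throat) S = 2 × L²/6 = 60.75 in².
Direct shear f_v = P/L_w = 159/27 = 5.889 kip/in.
Moment M = P × e = 159 × 5 = 795 kip·in; bending f_b = M/S = 13.09 kip/in.
f_max = √(f_v² + f_b²) = √(5.889² + 13.09²) = 14.35 kip/in.
r_n/Ω = (1/2.0) × 0.6 × 90 × (0.707 × 0.625) = 11.93 kip/in → NOT adequate.

f_max ≈ 14.4 kip/in; NOT adequate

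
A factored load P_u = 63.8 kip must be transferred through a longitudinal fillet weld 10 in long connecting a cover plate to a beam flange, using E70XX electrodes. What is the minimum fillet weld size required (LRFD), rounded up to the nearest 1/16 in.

E70XX → F_EXX = 70 ksi.
Total weld length L = 10 in.
Required throat t_e = P_u / (φ × 0.6 F_EXX × L) = 63.8 / (0.75 × 0.6 × 70 × 10) = 0.2025 in.
Required leg w = t_e / 0.707 = 0.2865 in → use 5/16 in.

w = 5/16 in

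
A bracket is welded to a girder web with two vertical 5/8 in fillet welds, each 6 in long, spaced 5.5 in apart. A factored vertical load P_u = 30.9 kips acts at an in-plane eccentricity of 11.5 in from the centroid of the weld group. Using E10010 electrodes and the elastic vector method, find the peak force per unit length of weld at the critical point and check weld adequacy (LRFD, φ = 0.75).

E100XX → F_EXX = 100 ksi.
Total weld length L_w = 12 in. Treat welds as unit-width lines.
Polar moment about centroid: J = 2[d³/12 + d(b/2)²] = 2[6³/12 + 6×2.75²] = 126.8 in³.
Direct shear f_v = P/L_w = 30.9 / 12 = 2.575 kip/in (vertical).
Torsion M = P·e = 30.9 × 11.5 = 355.35 kip·in.
Critical point at (x, y) = (2.75, 3) from centroid. f_tx = M·y/J = 8.411 kip/in; f_ty = M·x/J = 7.71 kip/in.
Resultant f_max = √[f_tx² + (f_v + f_ty)²] = √[8.411² + (2.575 + 7.71)²] = 13.29 kip/in.
Capacity per unit length: φr_n = 0.75 × 0.6 × 100 × (0.707 × 0.625) = 19.88 kip/in.
13.29 ≤ 19.88 → adequate.

f_max ≈ 13.3 kip/in; adequate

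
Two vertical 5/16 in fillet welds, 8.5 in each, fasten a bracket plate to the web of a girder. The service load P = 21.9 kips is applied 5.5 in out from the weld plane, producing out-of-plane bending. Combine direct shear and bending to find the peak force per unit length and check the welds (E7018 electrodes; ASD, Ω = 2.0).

f_max ≈ 5.16 kip/in; NOT adequate

E70XX → F_EXX = 70 ksi.
L_w = 2 × 8.5 = 17 in; section modulus (unit throat) S = 2 × L²/6 = 24.08 in².
Direct shear f_v = P/L_w = 21.9/17 = 1.288 kip/in.
Moment M = P × e = 21.9 × 5.5 = 120.45 kip·in; bending f_b = M/S = 5.001 kip/in.
f_max = √(f_v² + f_b²) = √(1.288² + 5.001²) = 5.165 kip/in.
r_n/Ω = (1/2.0) × 0.6 × 70 × (0.707 × 0.3125) = 4.64 kip/in → NOT adequate.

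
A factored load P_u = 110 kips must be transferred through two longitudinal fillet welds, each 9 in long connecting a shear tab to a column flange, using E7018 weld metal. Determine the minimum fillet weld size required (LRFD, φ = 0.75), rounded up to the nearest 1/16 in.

w = 5/16 in

E70XX → F_EXX = 70 ksi.
Total weld length L = 18 in.
Required throat t_e = P_u / (φ × 0.6 F_EXX × L) = 110 / (0.75 × 0.6 × 70 × 18) = 0.194 in.
Required leg w = t_e / 0.707 = 0.2744 in → use 5/16 in.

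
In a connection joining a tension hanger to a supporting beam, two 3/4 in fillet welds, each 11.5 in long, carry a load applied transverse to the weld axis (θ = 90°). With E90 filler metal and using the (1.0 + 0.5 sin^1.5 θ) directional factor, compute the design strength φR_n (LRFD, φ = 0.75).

E90XX → F_EXX = 90 ksi.
t_e = 0.707 × 0.75 = 0.5302 in; A_we = 0.5302 × 23 = 12.2 in².
Directional factor: 1.0 + 0.5 sin^1.5(90°) = 1.5.
F_nw = 0.6 × 90 × 1.5 = 81 ksi.
φR_n = 0.75 × 81 × 12.2 = 740.9 kip.

φR_n ≈ 741 kip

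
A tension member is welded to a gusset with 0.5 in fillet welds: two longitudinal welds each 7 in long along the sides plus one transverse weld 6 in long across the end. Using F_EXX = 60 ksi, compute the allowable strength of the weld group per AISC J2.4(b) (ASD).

t_e = 0.707 × 0.5 = 0.3535 in.
R_nwl = 0.6 × 60 × 0.3535 × 14 = 178.2 kips (longitudinal, 2 welds).
R_nwt = 0.6 × 60 × 0.3535 × 6 = 76.36 kips (transverse, base value).
(i) R_nwl + R_nwt = 254.5 kips; (ii) 0.85 R_nwl + 1.5 R_nwt = 266 kips.
R_n = max = 266 kips [governs: (ii)]; R_n/Ω = 133 kips.

R_n/Ω ≈ 133 kips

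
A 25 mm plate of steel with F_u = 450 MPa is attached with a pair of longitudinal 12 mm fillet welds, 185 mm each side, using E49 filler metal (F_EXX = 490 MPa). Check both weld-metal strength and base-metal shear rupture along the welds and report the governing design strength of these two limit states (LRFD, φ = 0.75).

t_e = 0.707 × 12 = 8.484 mm; L = 370 mm.
Weld metal: φR_n = 0.75 × 0.6 × 490 × 8.484 × 370 × 10⁻³ = 692.2 kN.
Base metal (shear rupture): φR_n = 0.75 × 0.6 × 450 × 25 × 370 × 10⁻³ = 1873 kN.
Governing: weld metal.

φR_n ≈ 692 kN (weld metal governs)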